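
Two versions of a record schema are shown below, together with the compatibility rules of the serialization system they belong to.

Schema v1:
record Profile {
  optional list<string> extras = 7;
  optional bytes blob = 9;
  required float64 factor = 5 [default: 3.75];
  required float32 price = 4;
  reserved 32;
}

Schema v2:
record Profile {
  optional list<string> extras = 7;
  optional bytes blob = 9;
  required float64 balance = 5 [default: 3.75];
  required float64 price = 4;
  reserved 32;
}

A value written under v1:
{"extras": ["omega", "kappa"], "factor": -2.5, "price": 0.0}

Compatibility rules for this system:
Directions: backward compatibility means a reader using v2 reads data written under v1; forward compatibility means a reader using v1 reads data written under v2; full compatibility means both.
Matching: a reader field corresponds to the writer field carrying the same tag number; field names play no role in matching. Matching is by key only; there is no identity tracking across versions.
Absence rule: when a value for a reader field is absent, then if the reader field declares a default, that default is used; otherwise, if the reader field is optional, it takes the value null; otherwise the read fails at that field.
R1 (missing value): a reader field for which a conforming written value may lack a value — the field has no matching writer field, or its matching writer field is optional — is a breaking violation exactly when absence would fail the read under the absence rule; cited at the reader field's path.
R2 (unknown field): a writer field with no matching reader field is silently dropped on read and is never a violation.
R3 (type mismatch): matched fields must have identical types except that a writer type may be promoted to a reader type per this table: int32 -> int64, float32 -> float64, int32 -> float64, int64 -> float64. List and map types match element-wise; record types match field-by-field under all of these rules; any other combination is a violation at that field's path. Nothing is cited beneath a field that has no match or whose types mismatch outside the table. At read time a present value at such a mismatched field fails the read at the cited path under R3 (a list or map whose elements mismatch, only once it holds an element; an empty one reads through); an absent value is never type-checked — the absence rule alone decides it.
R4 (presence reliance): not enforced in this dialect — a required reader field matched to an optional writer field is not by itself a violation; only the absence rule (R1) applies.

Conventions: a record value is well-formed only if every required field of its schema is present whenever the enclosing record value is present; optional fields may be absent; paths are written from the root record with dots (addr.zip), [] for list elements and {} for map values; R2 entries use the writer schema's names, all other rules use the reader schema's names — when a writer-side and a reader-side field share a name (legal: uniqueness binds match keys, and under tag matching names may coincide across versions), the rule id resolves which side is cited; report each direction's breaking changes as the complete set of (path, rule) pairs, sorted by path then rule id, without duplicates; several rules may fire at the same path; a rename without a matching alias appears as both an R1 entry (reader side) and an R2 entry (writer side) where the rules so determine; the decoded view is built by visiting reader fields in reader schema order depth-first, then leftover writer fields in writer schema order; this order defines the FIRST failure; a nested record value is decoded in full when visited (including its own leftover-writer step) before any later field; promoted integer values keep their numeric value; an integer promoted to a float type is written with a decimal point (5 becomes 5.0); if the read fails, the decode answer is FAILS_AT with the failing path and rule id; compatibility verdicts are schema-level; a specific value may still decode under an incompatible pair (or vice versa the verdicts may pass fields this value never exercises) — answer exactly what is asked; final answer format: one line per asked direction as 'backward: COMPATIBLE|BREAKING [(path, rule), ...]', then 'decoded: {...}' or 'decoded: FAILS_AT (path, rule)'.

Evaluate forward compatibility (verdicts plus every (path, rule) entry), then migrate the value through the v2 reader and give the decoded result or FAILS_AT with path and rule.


forward: BREAKING [(price, R3)]; decoded: {"extras": ["omega", "kappa"], "blob": null, "balance": -2.5, "price": 0.0}

arrows below run writer -> reader for Profile
forward for Profile (reader v1, writer v2):
  extras <- extras (list<string> -> list<string>, writer optional)
  blob <- blob (bytes -> bytes, writer optional)
  factor <- balance (float64 -> float64, writer required)
  price <- price (float64 -> float32, writer required)
  violation R3 at price
  => forward verdict for Profile: BREAKING, 1 violation(s)
decode (reader v2):
  extras := ["omega", "kappa"]
  blob := null (absent, optional -> null)
  balance := -2.5 (from writer factor)
  price := 0.0 (float32 -> float64)
  => decoded: {"extras": ["omega", "kappa"], "blob": null, "balance": -2.5, "price": 0.0}


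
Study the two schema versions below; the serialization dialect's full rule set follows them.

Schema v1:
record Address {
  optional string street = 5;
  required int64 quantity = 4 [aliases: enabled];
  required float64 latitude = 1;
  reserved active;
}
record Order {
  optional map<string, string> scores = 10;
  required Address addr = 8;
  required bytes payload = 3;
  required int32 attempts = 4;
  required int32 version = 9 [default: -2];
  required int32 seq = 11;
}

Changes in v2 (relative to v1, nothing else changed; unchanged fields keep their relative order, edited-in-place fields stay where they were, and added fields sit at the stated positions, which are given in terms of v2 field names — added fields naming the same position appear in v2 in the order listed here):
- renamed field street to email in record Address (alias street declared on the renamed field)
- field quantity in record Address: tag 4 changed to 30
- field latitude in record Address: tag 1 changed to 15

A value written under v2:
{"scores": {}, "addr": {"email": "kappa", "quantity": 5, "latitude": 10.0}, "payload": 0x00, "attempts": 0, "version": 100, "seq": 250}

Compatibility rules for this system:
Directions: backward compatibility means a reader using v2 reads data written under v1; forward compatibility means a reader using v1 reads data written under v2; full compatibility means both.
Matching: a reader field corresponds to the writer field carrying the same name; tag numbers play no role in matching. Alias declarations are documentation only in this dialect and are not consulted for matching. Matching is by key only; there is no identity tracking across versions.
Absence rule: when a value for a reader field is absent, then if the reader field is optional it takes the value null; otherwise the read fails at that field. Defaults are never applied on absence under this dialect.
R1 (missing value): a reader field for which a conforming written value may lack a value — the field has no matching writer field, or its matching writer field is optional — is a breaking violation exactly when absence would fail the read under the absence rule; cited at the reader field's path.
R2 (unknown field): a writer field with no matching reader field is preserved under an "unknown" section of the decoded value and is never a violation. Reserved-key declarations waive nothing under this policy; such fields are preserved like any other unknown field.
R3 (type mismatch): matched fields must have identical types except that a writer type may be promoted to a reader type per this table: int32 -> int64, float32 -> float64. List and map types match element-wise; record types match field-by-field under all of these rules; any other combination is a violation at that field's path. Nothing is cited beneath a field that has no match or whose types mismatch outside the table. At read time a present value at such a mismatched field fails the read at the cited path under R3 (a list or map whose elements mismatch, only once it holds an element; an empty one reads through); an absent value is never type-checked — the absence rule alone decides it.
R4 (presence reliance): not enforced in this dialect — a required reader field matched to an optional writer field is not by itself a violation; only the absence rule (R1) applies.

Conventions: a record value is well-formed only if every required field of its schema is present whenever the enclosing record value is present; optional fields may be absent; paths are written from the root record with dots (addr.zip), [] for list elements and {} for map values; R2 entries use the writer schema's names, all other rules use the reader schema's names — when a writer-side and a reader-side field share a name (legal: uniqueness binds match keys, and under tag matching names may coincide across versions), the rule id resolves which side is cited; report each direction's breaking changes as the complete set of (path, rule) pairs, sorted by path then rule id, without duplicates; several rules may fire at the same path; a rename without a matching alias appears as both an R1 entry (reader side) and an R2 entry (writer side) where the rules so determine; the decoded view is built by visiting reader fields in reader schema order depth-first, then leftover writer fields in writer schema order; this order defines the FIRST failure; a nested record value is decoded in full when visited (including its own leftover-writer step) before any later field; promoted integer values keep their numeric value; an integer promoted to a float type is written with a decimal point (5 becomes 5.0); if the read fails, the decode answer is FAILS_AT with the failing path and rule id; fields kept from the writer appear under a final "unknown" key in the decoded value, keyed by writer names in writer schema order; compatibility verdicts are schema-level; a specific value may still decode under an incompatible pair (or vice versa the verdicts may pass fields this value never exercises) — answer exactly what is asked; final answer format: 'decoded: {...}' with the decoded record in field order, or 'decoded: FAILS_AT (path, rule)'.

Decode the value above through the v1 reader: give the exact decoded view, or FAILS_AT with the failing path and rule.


the writer's type comes first in each Order pair
decoding the Order value with the v1 reader:
  scores := {}
  addr.street := null (not supplied -> null)
  addr.quantity := 5
  addr.latitude := 10.0
  writer addr.email: kept under "unknown"
  payload := 0x00
  attempts := 0
  version := 100
  seq := 250
  => decoded: {"scores": {}, "addr": {"street": null, "quantity": 5, "latitude": 10.0, "unknown": {"email": "kappa"}}, "payload": 0x00, "attempts": 0, "version": 100, "seq": 250}
remaining Order differences; none change what is asked:
  field quantity in record Address: tag 4 changed to 30 -> triggers nothing under the printed rules; the Order answer is the same either way
  field latitude in record Address: tag 1 changed to 15 -> triggers nothing under the printed rules; the Order answer is the same either way

decoded: {"scores": {}, "addr": {"street": null, "quantity": 5, "latitude": 10.0, "unknown": {"email": "kappa"}}, "payload": 0x00, "attempts": 0, "version": 100, "seq": 250}


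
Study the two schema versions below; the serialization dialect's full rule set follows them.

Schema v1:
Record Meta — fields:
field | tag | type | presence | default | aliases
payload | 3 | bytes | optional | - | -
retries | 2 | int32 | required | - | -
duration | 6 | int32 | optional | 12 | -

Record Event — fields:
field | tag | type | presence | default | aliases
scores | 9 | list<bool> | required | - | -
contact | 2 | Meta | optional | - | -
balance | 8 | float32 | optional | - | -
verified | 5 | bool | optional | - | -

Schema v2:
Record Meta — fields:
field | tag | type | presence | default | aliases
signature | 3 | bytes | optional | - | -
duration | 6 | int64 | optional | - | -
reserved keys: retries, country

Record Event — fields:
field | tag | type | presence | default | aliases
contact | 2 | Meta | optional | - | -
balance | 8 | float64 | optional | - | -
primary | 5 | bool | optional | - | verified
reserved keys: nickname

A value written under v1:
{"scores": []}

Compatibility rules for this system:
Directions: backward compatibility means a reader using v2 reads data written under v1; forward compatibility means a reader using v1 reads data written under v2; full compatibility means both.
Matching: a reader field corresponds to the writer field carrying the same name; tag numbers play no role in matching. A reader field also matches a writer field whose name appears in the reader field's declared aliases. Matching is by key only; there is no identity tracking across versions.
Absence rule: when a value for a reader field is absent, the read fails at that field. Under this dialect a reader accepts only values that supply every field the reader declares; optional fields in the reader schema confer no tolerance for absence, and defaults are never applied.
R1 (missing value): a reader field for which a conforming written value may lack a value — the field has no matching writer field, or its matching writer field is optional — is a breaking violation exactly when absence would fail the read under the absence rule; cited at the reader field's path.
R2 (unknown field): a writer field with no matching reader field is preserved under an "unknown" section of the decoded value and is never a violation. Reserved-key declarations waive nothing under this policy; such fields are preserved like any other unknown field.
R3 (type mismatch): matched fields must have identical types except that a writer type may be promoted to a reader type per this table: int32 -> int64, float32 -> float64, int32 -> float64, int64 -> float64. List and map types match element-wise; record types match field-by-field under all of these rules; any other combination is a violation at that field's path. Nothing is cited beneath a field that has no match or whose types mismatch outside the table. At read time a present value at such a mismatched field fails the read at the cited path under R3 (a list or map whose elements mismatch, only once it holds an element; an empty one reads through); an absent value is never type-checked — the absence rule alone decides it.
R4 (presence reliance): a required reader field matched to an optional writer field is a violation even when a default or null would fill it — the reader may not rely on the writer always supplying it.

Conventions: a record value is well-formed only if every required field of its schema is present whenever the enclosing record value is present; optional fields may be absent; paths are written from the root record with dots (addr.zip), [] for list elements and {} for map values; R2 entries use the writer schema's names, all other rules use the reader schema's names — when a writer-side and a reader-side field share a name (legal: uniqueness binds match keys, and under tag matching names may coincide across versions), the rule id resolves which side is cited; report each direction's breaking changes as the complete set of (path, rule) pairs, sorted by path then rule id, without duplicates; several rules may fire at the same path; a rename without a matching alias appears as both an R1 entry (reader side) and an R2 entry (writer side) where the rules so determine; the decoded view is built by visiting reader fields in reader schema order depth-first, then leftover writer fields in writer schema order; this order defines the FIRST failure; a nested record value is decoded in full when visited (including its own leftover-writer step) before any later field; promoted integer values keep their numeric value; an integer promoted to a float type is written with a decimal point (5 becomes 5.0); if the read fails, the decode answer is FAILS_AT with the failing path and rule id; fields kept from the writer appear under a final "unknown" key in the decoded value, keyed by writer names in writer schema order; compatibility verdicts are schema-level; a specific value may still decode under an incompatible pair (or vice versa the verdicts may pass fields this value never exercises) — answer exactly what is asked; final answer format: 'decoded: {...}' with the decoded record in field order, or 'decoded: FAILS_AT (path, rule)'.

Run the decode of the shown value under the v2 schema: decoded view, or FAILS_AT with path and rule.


decoded: FAILS_AT (contact, R1)

in Event below, arrows point writer -> reader
decode walk for Event under reader schema v2:
  read fails at contact under R1 (no fill)
  => FAILS_AT (contact, R1)
diffs on Event not affecting the asked answer:
  removed field scores from record Event -> changes Event's schema-level verdicts only — the decode of this value is the same
  removed field retries from record Meta (its key "retries" joins the reserved list) -> changes Event's schema-level verdicts only — the decode of this value is the same
  field duration in record Meta: type int32 changed to int64 (its default is dropped) -> changes Event's schema-level verdicts only — the decode of this value is the same
  renamed field verified to primary in record Event (alias verified declared on the renamed field) -> changes Event's schema-level verdicts only — the decode of this value is the same
  field balance in record Event: type float32 changed to float64 -> changes Event's schema-level verdicts only — the decode of this value is the same
  renamed field payload to signature in record Meta -> changes Event's schema-level verdicts only — the decode of this value is the same


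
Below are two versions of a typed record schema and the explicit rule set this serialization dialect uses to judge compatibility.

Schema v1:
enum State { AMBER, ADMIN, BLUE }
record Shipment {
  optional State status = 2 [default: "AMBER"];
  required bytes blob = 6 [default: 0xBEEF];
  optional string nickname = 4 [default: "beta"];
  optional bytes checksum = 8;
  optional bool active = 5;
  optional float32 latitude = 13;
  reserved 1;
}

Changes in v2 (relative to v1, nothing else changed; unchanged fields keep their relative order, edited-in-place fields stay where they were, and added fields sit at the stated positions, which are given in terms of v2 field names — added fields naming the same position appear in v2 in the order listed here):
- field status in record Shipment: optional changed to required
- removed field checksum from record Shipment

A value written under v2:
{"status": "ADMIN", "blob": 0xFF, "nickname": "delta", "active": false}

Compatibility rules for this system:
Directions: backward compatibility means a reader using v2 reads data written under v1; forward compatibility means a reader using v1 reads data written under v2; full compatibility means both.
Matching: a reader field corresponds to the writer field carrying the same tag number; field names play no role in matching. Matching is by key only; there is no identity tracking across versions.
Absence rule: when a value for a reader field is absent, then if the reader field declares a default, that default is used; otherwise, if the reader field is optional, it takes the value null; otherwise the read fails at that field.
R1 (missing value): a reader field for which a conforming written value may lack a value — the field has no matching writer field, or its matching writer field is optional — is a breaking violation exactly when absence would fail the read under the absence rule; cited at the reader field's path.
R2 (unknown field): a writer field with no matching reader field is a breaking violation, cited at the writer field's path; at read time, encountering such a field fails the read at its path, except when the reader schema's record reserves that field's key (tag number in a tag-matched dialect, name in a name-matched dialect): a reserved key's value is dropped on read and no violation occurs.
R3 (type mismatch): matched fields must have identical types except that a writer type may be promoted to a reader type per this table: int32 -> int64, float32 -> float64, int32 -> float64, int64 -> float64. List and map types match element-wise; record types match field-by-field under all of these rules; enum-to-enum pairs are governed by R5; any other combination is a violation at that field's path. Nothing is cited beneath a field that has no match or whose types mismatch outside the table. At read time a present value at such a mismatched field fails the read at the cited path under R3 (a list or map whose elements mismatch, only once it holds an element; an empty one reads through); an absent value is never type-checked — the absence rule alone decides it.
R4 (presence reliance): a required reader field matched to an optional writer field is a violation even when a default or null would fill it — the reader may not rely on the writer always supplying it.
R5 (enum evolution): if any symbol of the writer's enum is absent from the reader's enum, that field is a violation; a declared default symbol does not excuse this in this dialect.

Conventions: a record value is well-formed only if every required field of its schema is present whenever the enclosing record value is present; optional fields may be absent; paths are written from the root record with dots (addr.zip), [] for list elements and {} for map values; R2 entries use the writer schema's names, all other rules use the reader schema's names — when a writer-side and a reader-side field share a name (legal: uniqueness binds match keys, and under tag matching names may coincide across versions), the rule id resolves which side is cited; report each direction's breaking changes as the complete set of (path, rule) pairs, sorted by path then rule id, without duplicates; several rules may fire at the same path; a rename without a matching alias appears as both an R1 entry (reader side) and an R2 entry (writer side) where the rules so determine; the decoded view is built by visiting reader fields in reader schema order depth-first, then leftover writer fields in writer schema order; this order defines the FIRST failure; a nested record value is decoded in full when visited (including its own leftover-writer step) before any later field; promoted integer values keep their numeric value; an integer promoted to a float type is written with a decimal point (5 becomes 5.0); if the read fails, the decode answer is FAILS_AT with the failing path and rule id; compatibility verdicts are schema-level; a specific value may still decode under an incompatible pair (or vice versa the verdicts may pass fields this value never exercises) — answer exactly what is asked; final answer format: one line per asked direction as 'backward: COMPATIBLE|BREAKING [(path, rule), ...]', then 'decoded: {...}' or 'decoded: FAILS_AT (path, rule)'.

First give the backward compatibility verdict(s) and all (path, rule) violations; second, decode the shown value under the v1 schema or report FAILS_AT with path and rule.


in Shipment below, arrows point writer -> reader
backward pass over Shipment, reader schema v2, writer schema v1:
  State -> State, writer optional: status aligns to status
  bytes -> bytes, writer required: blob aligns to blob
  string -> string, writer optional: nickname aligns to nickname
  bool -> bool, writer optional: active aligns to active
  float32 -> float32, writer optional: latitude aligns to latitude
  writer checksum: unknown to reader
  violation R2 at checksum
  violation R4 at status
  => backward: BREAKING (2)
decode (reader v1):
  status := "ADMIN"
  blob := 0xFF
  nickname := "delta"
  checksum := null (not supplied -> null)
  active := false
  latitude := null (not supplied -> null)
  => decoded: {"status": "ADMIN", "blob": 0xFF, "nickname": "delta", "checksum": null, "active": false, "latitude": null}

backward: BREAKING [(checksum, R2), (status, R4)]; decoded: {"status": "ADMIN", "blob": 0xFF, "nickname": "delta", "checksum": null, "active": false, "latitude": null}


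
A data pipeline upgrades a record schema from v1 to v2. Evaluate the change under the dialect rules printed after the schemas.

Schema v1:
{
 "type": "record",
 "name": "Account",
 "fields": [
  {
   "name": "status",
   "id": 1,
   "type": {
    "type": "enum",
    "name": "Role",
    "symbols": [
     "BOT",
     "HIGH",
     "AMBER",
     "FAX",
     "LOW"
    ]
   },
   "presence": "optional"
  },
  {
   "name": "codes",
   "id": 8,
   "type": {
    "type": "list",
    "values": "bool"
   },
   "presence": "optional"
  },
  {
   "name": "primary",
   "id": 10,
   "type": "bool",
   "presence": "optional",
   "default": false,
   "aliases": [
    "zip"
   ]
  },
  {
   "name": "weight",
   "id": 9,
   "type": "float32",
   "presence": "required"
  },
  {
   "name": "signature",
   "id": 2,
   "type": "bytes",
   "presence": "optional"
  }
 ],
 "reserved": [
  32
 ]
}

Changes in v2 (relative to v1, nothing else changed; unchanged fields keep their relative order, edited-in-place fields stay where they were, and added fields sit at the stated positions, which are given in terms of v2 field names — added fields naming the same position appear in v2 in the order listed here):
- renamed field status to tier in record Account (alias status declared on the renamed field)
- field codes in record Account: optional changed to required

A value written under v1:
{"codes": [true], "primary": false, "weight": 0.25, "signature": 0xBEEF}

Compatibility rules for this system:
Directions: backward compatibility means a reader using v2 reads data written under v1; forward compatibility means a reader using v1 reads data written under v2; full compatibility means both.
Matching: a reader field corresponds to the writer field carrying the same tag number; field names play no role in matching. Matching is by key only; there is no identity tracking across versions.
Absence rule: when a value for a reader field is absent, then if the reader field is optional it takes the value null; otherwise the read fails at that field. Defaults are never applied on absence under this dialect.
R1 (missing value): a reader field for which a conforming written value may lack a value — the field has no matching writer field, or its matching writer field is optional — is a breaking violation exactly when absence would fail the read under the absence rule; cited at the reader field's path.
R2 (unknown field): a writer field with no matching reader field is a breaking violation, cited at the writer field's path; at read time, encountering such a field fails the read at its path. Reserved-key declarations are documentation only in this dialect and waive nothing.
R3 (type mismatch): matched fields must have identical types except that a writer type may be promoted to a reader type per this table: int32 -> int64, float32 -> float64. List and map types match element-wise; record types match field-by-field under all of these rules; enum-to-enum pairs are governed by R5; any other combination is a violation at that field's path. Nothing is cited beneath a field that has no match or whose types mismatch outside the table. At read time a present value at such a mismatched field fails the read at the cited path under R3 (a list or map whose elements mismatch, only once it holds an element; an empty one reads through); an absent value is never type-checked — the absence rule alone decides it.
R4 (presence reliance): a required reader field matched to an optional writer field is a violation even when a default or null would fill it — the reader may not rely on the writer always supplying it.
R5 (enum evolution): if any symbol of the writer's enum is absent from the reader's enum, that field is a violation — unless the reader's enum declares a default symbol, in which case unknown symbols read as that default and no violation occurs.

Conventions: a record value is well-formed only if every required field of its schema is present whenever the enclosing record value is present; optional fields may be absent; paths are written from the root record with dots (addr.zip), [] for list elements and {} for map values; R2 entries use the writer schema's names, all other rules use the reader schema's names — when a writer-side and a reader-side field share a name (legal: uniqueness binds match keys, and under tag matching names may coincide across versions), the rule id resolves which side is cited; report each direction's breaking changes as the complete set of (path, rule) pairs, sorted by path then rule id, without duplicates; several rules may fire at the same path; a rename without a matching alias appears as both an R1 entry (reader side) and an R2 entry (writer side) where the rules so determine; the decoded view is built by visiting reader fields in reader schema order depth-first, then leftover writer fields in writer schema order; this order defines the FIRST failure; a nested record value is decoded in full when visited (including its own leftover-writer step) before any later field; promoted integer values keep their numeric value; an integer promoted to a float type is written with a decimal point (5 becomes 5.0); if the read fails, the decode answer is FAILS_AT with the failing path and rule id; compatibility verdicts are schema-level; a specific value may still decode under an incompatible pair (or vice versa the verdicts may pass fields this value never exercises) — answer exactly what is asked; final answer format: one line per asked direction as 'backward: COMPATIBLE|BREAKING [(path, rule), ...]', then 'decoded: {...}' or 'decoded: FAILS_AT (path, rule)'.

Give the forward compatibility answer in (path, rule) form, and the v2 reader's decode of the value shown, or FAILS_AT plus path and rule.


arrows below run writer -> reader for Account
forward analysis of Account with v1 as reader and v2 as writer:
  status: paired with writer tier (Role -> Role; writer optional)
  codes: paired with writer codes (list<bool> -> list<bool>; writer required)
  primary: paired with writer primary (bool -> bool; writer optional)
  weight: paired with writer weight (float32 -> float32; writer required)
  signature: paired with writer signature (bytes -> bytes; writer optional)
  => no violations; forward on Account: COMPATIBLE
migrating the Account value to v2:
  tier := null (absent, optional -> null)
  codes := [true]
  primary := false
  weight := 0.25
  signature := 0xBEEF
  => decoded: {"tier": null, "codes": [true], "primary": false, "weight": 0.25, "signature": 0xBEEF}
the rest of the Account diff is inert for this question:
  field codes in record Account: optional changed to required -> fires only in the backward direction of Account, which is not asked here

forward: COMPATIBLE []; decoded: {"tier": null, "codes": [true], "primary": false, "weight": 0.25, "signature": 0xBEEF}


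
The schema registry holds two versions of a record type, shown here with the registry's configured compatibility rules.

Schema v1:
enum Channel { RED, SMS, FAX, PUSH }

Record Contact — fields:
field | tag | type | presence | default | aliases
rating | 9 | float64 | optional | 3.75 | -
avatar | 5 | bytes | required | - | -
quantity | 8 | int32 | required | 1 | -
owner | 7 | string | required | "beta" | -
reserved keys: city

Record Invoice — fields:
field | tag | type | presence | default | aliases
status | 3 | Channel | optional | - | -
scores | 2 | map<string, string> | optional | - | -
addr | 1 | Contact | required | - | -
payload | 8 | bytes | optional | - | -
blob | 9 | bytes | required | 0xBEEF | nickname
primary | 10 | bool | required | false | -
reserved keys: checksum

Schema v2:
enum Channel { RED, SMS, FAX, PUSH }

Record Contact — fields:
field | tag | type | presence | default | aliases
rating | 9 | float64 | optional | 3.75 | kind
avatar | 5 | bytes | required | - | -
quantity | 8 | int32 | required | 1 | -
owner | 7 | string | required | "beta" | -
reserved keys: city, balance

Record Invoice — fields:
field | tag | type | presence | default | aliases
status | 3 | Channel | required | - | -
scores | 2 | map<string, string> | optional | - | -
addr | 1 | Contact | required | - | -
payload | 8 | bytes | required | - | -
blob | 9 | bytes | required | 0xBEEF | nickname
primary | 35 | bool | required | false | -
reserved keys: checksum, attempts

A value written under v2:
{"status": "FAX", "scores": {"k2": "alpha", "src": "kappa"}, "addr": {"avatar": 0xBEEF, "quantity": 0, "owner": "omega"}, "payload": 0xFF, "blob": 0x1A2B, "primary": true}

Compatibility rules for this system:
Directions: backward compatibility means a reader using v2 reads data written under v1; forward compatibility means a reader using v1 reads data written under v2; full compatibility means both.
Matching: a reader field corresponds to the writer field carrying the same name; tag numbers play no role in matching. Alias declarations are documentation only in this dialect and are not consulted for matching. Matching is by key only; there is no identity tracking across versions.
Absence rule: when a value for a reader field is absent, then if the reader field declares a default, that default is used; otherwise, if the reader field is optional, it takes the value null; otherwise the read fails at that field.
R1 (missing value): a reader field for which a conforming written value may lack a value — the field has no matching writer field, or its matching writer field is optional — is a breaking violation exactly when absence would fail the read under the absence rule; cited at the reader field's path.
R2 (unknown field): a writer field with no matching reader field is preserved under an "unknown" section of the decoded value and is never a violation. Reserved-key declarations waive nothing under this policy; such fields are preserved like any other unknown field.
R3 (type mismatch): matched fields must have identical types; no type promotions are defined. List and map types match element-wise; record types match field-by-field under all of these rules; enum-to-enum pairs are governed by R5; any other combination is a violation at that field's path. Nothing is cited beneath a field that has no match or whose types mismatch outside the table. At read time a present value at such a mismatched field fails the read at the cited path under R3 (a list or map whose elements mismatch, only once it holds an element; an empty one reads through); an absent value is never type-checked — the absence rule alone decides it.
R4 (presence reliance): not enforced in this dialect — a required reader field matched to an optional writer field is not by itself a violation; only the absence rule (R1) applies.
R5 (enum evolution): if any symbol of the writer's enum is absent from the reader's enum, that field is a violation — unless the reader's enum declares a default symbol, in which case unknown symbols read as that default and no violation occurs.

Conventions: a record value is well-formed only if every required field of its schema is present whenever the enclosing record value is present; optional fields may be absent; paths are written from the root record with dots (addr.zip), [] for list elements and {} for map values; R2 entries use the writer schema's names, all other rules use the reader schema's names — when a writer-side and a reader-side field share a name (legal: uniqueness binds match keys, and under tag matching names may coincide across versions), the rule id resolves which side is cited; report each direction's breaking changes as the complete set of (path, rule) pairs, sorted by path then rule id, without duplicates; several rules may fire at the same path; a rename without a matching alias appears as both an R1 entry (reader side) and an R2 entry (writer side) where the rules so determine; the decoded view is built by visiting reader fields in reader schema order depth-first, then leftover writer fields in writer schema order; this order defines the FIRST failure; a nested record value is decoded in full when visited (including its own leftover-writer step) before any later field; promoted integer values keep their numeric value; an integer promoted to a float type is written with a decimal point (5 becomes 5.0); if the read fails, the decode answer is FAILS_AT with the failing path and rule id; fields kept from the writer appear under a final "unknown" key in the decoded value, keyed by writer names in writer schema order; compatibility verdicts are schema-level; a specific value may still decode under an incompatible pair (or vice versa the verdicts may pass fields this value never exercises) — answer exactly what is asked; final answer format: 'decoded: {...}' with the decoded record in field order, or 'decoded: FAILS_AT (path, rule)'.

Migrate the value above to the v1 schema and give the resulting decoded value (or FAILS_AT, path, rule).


arrows below run writer -> reader for Invoice
migrating the Invoice value to v1:
  status := "FAX"
  scores := {"k2": "alpha", "src": "kappa"}
  addr.rating := 3.75 (missing; default applied)
  addr.avatar := 0xBEEF
  addr.quantity := 0
  addr.owner := "omega"
  payload := 0xFF
  blob := 0x1A2B
  primary := true
  => decoded: {"status": "FAX", "scores": {"k2": "alpha", "src": "kappa"}, "addr": {"rating": 3.75, "avatar": 0xBEEF, "quantity": 0, "owner": "omega"}, "payload": 0xFF, "blob": 0x1A2B, "primary": true}
ruling out the remaining Invoice differences:
  field status in record Invoice: optional changed to required -> matters for Invoice compatibility verdicts, not for this value's decode
  field primary in record Invoice: tag 10 changed to 35 -> no rule fires on it and the decoded Invoice view is identical with or without it
  field payload in record Invoice: optional changed to required -> matters for Invoice compatibility verdicts, not for this value's decode

decoded: {"status": "FAX", "scores": {"k2": "alpha", "src": "kappa"}, "addr": {"rating": 3.75, "avatar": 0xBEEF, "quantity": 0, "owner": "omega"}, "payload": 0xFF, "blob": 0x1A2B, "primary": true}


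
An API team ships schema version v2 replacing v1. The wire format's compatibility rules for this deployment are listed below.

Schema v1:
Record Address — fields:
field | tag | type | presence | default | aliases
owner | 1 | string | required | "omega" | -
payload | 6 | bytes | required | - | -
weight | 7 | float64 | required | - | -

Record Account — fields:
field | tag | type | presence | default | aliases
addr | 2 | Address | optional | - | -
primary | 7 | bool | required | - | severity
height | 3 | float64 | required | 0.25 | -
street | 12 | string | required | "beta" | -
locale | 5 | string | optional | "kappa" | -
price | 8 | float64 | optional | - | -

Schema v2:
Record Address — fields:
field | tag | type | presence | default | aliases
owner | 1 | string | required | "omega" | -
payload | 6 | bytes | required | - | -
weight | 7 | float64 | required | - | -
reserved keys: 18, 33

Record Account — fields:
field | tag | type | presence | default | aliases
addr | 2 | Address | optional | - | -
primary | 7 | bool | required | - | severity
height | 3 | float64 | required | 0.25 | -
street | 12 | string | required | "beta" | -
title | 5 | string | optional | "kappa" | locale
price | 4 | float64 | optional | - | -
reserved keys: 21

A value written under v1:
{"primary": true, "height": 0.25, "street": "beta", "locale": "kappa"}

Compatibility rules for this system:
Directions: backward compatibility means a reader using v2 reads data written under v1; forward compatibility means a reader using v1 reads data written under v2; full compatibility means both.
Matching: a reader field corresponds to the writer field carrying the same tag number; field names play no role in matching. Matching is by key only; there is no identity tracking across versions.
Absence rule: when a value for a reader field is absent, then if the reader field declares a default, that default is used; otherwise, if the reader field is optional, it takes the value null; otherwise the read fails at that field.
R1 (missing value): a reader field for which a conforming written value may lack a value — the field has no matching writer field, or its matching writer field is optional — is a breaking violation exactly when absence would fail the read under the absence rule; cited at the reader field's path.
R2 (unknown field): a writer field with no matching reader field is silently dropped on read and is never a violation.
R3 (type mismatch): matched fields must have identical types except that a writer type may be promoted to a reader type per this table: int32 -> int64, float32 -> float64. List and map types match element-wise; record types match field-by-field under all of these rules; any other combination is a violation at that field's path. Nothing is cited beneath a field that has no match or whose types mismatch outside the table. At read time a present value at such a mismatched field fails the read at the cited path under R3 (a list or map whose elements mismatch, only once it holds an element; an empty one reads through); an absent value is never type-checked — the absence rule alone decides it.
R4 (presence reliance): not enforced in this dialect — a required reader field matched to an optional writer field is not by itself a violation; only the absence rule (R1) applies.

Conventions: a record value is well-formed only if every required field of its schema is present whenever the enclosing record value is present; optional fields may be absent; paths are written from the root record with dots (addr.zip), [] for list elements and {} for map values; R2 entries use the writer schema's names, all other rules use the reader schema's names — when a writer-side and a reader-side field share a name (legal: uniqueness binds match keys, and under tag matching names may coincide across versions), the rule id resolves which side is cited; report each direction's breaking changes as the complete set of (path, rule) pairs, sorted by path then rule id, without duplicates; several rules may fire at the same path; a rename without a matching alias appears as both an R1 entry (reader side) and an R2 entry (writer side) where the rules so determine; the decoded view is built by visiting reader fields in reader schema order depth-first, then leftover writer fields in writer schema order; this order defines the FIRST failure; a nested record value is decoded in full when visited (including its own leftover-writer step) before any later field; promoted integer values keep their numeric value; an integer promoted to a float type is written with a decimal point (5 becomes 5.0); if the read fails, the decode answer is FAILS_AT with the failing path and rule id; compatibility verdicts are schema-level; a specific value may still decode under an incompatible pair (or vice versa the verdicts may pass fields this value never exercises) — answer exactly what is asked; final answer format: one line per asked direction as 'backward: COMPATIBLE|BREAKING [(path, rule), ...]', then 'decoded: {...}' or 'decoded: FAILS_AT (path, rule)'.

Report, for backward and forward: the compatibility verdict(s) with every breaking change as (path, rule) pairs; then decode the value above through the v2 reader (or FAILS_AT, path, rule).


in Account below, arrows point writer -> reader
backward pass over Account, reader schema v2, writer schema v1:
  writer optional, Address -> Address: reader addr maps from writer addr
  writer required, bool -> bool: reader primary maps from writer primary
  writer required, float64 -> float64: reader height maps from writer height
  writer required, string -> string: reader street maps from writer street
  writer optional, string -> string: reader title maps from writer locale
  price has no writer counterpart
  writer price: unknown to reader
  writer required, string -> string: reader addr.owner maps from writer addr.owner
  writer required, bytes -> bytes: reader addr.payload maps from writer addr.payload
  writer required, float64 -> float64: reader addr.weight maps from writer addr.weight
  nothing fires on Account: backward is COMPATIBLE
forward pass over Account, reader schema v1, writer schema v2:
  writer optional, Address -> Address: reader addr maps from writer addr
  writer required, bool -> bool: reader primary maps from writer primary
  writer required, float64 -> float64: reader height maps from writer height
  writer required, string -> string: reader street maps from writer street
  writer optional, string -> string: reader locale maps from writer title
  price has no writer counterpart
  writer price: unknown to reader
  writer required, string -> string: reader addr.owner maps from writer addr.owner
  writer required, bytes -> bytes: reader addr.payload maps from writer addr.payload
  writer required, float64 -> float64: reader addr.weight maps from writer addr.weight
  nothing fires on Account: forward is COMPATIBLE
decode walk for Account under reader schema v2:
  addr := null (absent, optional -> null)
  primary := true
  height := 0.25
  street := "beta"
  title := "kappa" (from writer locale)
  price := null (absent, optional -> null)
  => decoded: {"addr": null, "primary": true, "height": 0.25, "street": "beta", "title": "kappa", "price": null}

backward: COMPATIBLE []; forward: COMPATIBLE []; decoded: {"addr": null, "primary": true, "height": 0.25, "street": "beta", "title": "kappa", "price": null}
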